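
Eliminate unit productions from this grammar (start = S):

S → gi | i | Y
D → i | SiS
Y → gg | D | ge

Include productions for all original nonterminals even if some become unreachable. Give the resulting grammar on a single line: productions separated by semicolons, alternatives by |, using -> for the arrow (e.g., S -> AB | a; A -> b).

S -> i | ge | gg | gi | SiS; D -> i | SiS; Y -> i | ge | gg | SiS

Unit productions: S->Y, Y->D.
Unit pairs (A ⇒* B via units): (S,D), (S,Y), (Y,D).
S: inherits non-unit rules of {D, S, Y} → SiS | ge | gg | gi | i.
D: inherits non-unit rules of {D} → SiS | i.
Y: inherits non-unit rules of {D, Y} → SiS | ge | gg | i.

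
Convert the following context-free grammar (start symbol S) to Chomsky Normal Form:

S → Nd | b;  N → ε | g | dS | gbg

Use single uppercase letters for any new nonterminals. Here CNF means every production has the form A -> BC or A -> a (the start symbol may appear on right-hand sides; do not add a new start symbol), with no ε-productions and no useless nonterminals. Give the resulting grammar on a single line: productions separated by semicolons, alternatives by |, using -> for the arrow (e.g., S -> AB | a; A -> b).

S -> b | d | NA; A -> d; B -> g; C -> b; D -> CB; N -> g | AS | BD

Nullable: {N}; after ε-elimination: S -> b | d | Nd; N -> g | dS | gbg.
No unit productions to eliminate.
TERM: introduce C -> b, A -> d, B -> g and substitute in every rule of length ≥2.
BIN: N -> BCB becomes N -> BD, D -> CB.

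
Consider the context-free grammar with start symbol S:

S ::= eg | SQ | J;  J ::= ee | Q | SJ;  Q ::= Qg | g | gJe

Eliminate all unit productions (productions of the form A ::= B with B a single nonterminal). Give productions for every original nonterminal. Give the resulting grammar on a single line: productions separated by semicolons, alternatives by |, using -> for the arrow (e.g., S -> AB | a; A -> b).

S -> g | Qg | SJ | SQ | ee | eg | gJe; J -> g | Qg | SJ | ee | gJe; Q -> g | Qg | gJe

Unit productions: J->Q, S->J.
Unit pairs (A ⇒* B via units): (J,Q), (S,J), (S,Q).
S: inherits non-unit rules of {J, Q, S} → Qg | SJ | SQ | ee | eg | g | gJe.
J: inherits non-unit rules of {J, Q} → Qg | SJ | ee | g | gJe.
Q: inherits non-unit rules of {Q} → Qg | g | gJe.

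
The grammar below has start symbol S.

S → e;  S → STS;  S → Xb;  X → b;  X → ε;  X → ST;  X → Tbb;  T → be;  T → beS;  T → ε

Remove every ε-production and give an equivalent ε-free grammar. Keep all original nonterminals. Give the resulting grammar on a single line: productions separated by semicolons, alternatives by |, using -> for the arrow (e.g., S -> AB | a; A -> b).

S -> b | e | SS | Xb | STS; T -> be | beS; X -> S | b | ST | bb | Tbb

Nullable set: {T, X}.
S -> STS: T nullable, giving SS | STS.
S -> Xb: X nullable, giving Xb | b.
Drop T -> ε.
Drop X -> ε.
X -> ST: T nullable, giving S | ST.
X -> Tbb: T nullable, giving Tbb | bb.
Unchanged (no nullable symbols): S -> e; T -> be; T -> beS; X -> b.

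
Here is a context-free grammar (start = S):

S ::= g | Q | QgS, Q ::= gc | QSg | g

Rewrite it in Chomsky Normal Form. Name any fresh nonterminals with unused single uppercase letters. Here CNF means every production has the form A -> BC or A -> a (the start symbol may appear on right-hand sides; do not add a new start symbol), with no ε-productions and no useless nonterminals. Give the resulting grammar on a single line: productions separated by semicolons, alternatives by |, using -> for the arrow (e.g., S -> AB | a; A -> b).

No ε-productions.
After unit-elimination: S -> g | gc | QSg | QgS; Q -> g | gc | QSg.
TERM: introduce B -> c, A -> g and substitute in every rule of length ≥2.
BIN: Q -> QSA becomes Q -> QC, C -> SA; S -> QAS becomes S -> QD, D -> AS; S -> QSA becomes S -> QE, E -> SA.

S -> g | AB | QD | QE; A -> g; B -> c; C -> SA; D -> AS; E -> SA; Q -> g | AB | QC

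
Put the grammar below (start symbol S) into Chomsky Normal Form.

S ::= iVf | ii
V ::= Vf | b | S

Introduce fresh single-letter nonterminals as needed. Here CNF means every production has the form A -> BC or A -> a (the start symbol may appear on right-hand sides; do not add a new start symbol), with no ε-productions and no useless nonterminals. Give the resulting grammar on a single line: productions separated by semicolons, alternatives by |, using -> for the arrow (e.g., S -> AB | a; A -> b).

S -> AA | AC; A -> i; B -> f; C -> VB; D -> VB; V -> b | AA | AD | VB

No ε-productions.
After unit-elimination: S -> ii | iVf; V -> b | Vf | ii | iVf.
TERM: introduce B -> f, A -> i and substitute in every rule of length ≥2.
BIN: S -> AVB becomes S -> AC, C -> VB; V -> AVB becomes V -> AD, D -> VB.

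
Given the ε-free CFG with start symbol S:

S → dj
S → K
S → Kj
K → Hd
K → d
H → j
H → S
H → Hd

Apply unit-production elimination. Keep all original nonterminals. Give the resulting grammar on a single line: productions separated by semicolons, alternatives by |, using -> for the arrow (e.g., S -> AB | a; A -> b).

S -> d | Hd | Kj | dj; H -> d | j | Hd | Kj | dj; K -> d | Hd

Unit productions: H->S, S->K.
Unit pairs (A ⇒* B via units): (H,K), (H,S), (S,K).
S: inherits non-unit rules of {K, S} → Hd | Kj | d | dj.
H: inherits non-unit rules of {H, K, S} → Hd | Kj | d | dj | j.
K: inherits non-unit rules of {K} → Hd | d.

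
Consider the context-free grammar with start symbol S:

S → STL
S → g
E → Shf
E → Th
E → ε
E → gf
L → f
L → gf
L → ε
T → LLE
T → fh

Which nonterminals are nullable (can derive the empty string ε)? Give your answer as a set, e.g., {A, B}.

Directly nullable (have an ε-rule): {E, L}.
T is nullable via T -> LLE (every symbol on the right is already known nullable).
Not nullable: S — each has a terminal in every rule's right-hand side or depends on a non-nullable symbol.

{E, L, T}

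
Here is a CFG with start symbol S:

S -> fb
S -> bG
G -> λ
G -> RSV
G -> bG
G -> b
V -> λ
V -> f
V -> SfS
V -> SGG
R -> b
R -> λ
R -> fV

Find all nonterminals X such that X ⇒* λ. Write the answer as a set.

{G, R, V}

Directly nullable (have an ε-rule): {G, R, V}.
Not nullable: S — each has a terminal in every rule's right-hand side or depends on a non-nullable symbol.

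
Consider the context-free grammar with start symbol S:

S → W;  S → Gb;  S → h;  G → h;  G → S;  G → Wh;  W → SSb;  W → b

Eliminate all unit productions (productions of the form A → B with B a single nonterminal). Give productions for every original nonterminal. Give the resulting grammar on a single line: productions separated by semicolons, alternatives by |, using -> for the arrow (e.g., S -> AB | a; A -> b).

S -> b | h | Gb | SSb; G -> b | h | Gb | Wh | SSb; W -> b | SSb

Unit productions: G->S, S->W.
Unit pairs (A ⇒* B via units): (G,S), (G,W), (S,W).
S: inherits non-unit rules of {S, W} → Gb | SSb | b | h.
G: inherits non-unit rules of {G, S, W} → Gb | SSb | Wh | b | h.
W: inherits non-unit rules of {W} → SSb | b.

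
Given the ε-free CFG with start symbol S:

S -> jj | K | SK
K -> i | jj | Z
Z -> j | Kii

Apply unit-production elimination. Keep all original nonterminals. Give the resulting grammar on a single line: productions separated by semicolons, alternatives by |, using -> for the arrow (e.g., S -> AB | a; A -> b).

Unit productions: K->Z, S->K.
Unit pairs (A ⇒* B via units): (K,Z), (S,K), (S,Z).
S: inherits non-unit rules of {K, S, Z} → Kii | SK | i | j | jj.
K: inherits non-unit rules of {K, Z} → Kii | i | j | jj.
Z: inherits non-unit rules of {Z} → Kii | j.

S -> i | j | SK | jj | Kii; K -> i | j | jj | Kii; Z -> j | Kii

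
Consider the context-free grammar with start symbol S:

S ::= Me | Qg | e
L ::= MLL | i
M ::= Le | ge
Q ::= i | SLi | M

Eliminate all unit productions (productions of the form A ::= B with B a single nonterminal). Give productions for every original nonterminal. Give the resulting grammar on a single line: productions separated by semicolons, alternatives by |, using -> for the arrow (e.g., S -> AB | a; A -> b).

Unit productions: Q->M.
Unit pairs (A ⇒* B via units): (Q,M).
S: inherits non-unit rules of {S} → Me | Qg | e.
L: inherits non-unit rules of {L} → MLL | i.
M: inherits non-unit rules of {M} → Le | ge.
Q: inherits non-unit rules of {M, Q} → Le | SLi | ge | i.

S -> e | Me | Qg; L -> i | MLL; M -> Le | ge; Q -> i | Le | ge | SLi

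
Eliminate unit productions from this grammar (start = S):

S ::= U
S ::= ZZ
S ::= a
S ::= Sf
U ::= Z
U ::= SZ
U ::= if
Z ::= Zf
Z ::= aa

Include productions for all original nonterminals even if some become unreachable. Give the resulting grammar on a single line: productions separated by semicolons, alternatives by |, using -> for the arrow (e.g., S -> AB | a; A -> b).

Unit productions: S->U, U->Z.
Unit pairs (A ⇒* B via units): (S,U), (S,Z), (U,Z).
S: inherits non-unit rules of {S, U, Z} → SZ | Sf | ZZ | Zf | a | aa | if.
U: inherits non-unit rules of {U, Z} → SZ | Zf | aa | if.
Z: inherits non-unit rules of {Z} → Zf | aa.

S -> a | SZ | Sf | ZZ | Zf | aa | if; U -> SZ | Zf | aa | if; Z -> Zf | aa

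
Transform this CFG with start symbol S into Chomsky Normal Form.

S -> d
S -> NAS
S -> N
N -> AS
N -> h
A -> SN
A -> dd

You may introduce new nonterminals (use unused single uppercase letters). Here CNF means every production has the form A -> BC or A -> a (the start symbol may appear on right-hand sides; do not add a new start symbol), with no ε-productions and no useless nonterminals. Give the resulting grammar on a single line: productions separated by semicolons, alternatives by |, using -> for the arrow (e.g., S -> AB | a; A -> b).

No ε-productions.
After unit-elimination: S -> d | h | AS | NAS; A -> SN | dd; N -> h | AS.
TERM: introduce B -> d and substitute in every rule of length ≥2.
BIN: S -> NAS becomes S -> NC, C -> AS.

S -> d | h | AS | NC; A -> BB | SN; B -> d; C -> AS; N -> h | AS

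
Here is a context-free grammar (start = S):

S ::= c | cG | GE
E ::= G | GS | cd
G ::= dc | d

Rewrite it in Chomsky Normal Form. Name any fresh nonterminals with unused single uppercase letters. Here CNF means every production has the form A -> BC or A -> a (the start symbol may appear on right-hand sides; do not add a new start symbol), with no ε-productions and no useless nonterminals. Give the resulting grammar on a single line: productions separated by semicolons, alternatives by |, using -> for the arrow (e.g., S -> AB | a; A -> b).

No ε-productions.
After unit-elimination: S -> c | GE | cG; E -> d | GS | cd | dc; G -> d | dc.
TERM: introduce A -> c, B -> d and substitute in every rule of length ≥2.

S -> c | AG | GE; A -> c; B -> d; E -> d | AB | BA | GS; G -> d | BA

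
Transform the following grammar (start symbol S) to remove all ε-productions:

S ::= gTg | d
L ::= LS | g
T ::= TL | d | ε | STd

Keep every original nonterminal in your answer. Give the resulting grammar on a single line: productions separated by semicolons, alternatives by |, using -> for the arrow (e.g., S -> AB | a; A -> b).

S -> d | gg | gTg; L -> g | LS; T -> L | d | Sd | TL | STd

Nullable set: {T}.
S -> gTg: T nullable, giving gTg | gg.
Drop T -> ε.
T -> STd: T nullable, giving STd | Sd.
T -> TL: T nullable, giving L | TL.
Unchanged (no nullable symbols): S -> d; L -> LS; L -> g; T -> d.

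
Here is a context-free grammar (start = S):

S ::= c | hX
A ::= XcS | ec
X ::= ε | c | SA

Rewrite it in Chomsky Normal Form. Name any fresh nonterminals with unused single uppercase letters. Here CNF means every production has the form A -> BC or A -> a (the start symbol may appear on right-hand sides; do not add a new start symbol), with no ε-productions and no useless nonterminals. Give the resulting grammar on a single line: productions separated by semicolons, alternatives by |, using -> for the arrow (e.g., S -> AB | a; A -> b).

S -> c | h | DX; A -> BS | CB | XE; B -> c; C -> e; D -> h; E -> BS; X -> c | SA

Nullable: {X}; after ε-elimination: S -> c | h | hX; A -> cS | ec | XcS; X -> c | SA.
No unit productions to eliminate.
TERM: introduce B -> c, C -> e, D -> h and substitute in every rule of length ≥2.
BIN: A -> XBS becomes A -> XE, E -> BS.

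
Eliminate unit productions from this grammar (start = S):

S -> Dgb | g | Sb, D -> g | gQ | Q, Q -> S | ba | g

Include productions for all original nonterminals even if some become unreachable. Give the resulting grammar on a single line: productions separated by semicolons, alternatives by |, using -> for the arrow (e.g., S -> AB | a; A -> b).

Unit productions: D->Q, Q->S.
Unit pairs (A ⇒* B via units): (D,Q), (D,S), (Q,S).
S: inherits non-unit rules of {S} → Dgb | Sb | g.
D: inherits non-unit rules of {D, Q, S} → Dgb | Sb | ba | g | gQ.
Q: inherits non-unit rules of {Q, S} → Dgb | Sb | ba | g.

S -> g | Sb | Dgb; D -> g | Sb | ba | gQ | Dgb; Q -> g | Sb | ba | Dgb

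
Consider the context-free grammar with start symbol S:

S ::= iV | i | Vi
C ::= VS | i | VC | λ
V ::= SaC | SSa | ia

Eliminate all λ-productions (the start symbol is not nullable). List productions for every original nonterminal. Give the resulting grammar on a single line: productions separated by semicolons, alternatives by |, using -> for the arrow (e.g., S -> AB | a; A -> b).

Nullable set: {C}.
Drop C -> λ.
C -> VC: C nullable, giving V | VC.
V -> SaC: C nullable, giving Sa | SaC.
Unchanged (no nullable symbols): S -> Vi; S -> i; S -> iV; C -> VS; C -> i; V -> SSa; V -> ia.

S -> i | Vi | iV; C -> V | i | VC | VS; V -> Sa | ia | SSa | SaC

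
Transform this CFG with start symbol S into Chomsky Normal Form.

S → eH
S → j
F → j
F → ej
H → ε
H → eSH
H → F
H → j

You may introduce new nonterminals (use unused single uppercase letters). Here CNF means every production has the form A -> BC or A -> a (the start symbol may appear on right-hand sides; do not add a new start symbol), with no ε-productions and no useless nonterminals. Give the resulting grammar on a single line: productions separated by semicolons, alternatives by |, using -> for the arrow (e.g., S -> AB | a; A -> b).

S -> e | j | AH; A -> e; B -> j; C -> SH; H -> j | AB | AC | AS

Nullable: {H}; after ε-elimination: S -> e | j | eH; F -> j | ej; H -> F | j | eS | eSH.
After unit-elimination: S -> e | j | eH; F -> j | ej; H -> j | eS | ej | eSH.
TERM: introduce A -> e, B -> j and substitute in every rule of length ≥2.
BIN: H -> ASH becomes H -> AC, C -> SH.
Drop unreachable/unproductive: F.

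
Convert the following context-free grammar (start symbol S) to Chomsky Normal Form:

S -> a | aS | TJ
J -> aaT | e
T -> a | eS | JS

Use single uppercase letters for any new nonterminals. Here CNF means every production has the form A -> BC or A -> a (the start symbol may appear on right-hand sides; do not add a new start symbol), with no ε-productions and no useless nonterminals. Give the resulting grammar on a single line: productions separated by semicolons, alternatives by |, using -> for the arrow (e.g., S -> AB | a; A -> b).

S -> a | AS | TJ; A -> a; B -> e; C -> AT; J -> e | AC; T -> a | BS | JS

No ε-productions.
No unit productions to eliminate.
TERM: introduce A -> a, B -> e and substitute in every rule of length ≥2.
BIN: J -> AAT becomes J -> AC, C -> AT.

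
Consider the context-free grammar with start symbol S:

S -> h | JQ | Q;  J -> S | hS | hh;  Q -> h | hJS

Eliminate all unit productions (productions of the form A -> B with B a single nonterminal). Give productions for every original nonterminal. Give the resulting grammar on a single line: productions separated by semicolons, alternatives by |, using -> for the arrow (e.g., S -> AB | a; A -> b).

Unit productions: J->S, S->Q.
Unit pairs (A ⇒* B via units): (J,Q), (J,S), (S,Q).
S: inherits non-unit rules of {Q, S} → JQ | h | hJS.
J: inherits non-unit rules of {J, Q, S} → JQ | h | hJS | hS | hh.
Q: inherits non-unit rules of {Q} → h | hJS.

S -> h | JQ | hJS; J -> h | JQ | hS | hh | hJS; Q -> h | hJS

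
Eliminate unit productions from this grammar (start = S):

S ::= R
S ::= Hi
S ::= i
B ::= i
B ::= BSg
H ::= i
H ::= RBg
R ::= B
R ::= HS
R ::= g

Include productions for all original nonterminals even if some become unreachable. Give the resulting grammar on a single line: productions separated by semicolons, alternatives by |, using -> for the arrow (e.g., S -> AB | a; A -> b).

S -> g | i | HS | Hi | BSg; B -> i | BSg; H -> i | RBg; R -> g | i | HS | BSg

Unit productions: R->B, S->R.
Unit pairs (A ⇒* B via units): (R,B), (S,B), (S,R).
S: inherits non-unit rules of {B, R, S} → BSg | HS | Hi | g | i.
B: inherits non-unit rules of {B} → BSg | i.
H: inherits non-unit rules of {H} → RBg | i.
R: inherits non-unit rules of {B, R} → BSg | HS | g | i.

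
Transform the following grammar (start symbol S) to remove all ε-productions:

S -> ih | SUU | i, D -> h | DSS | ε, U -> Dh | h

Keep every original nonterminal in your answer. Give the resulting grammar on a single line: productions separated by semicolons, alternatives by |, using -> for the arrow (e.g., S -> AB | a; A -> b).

S -> i | ih | SUU; D -> h | SS | DSS; U -> h | Dh

Nullable set: {D}.
Drop D -> ε.
D -> DSS: D nullable, giving DSS | SS.
U -> Dh: D nullable, giving Dh | h.
Unchanged (no nullable symbols): S -> SUU; S -> i; S -> ih; D -> h; U -> h.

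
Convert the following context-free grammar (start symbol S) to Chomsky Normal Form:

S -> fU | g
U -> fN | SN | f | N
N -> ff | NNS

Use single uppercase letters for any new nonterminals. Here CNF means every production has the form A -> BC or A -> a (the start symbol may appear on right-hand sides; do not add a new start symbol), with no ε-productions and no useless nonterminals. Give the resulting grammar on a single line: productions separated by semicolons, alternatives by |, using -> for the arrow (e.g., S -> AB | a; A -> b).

No ε-productions.
After unit-elimination: S -> g | fU; N -> ff | NNS; U -> f | SN | fN | ff | NNS.
TERM: introduce A -> f and substitute in every rule of length ≥2.
BIN: N -> NNS becomes N -> NB, B -> NS; U -> NNS becomes U -> NC, C -> NS.

S -> g | AU; A -> f; B -> NS; C -> NS; N -> AA | NB; U -> f | AA | AN | NC | SN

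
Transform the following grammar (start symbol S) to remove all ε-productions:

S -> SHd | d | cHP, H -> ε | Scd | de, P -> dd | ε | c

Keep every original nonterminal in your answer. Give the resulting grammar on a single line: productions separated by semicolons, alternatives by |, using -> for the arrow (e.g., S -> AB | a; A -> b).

S -> c | d | Sd | cH | cP | SHd | cHP; H -> de | Scd; P -> c | dd

Nullable set: {H, P}.
S -> SHd: H nullable, giving SHd | Sd.
S -> cHP: H, P nullable, giving c | cH | cHP | cP.
Drop H -> ε.
Drop P -> ε.
Unchanged (no nullable symbols): S -> d; H -> Scd; H -> de; P -> c; P -> dd.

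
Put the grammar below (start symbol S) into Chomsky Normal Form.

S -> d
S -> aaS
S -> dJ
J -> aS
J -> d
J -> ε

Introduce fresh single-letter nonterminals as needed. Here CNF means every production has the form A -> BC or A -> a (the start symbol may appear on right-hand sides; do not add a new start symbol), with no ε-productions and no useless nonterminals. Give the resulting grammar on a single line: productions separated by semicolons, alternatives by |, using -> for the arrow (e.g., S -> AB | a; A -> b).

Nullable: {J}; after ε-elimination: S -> d | dJ | aaS; J -> d | aS.
No unit productions to eliminate.
TERM: introduce A -> a, B -> d and substitute in every rule of length ≥2.
BIN: S -> AAS becomes S -> AC, C -> AS.

S -> d | AC | BJ; A -> a; B -> d; C -> AS; J -> d | AS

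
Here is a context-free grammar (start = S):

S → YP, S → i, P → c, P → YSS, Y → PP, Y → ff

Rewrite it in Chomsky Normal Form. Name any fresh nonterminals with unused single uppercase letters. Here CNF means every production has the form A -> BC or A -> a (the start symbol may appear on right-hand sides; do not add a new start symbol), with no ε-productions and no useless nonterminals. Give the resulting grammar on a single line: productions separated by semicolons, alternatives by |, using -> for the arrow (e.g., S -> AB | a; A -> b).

S -> i | YP; A -> f; B -> SS; P -> c | YB; Y -> AA | PP

No ε-productions.
No unit productions to eliminate.
TERM: introduce A -> f and substitute in every rule of length ≥2.
BIN: P -> YSS becomes P -> YB, B -> SS.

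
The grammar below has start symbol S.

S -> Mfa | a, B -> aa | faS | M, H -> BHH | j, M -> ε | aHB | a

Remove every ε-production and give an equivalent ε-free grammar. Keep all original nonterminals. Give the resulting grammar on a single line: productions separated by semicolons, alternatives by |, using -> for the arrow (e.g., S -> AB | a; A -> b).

S -> a | fa | Mfa; B -> M | aa | faS; H -> j | HH | BHH; M -> a | aH | aHB

Nullable set: {B, M}.
S -> Mfa: M nullable, giving Mfa | fa.
B -> M: M nullable, giving M.
H -> BHH: B nullable, giving BHH | HH.
Drop M -> ε.
M -> aHB: B nullable, giving aH | aHB.
Unchanged (no nullable symbols): S -> a; B -> aa; B -> faS; H -> j; M -> a.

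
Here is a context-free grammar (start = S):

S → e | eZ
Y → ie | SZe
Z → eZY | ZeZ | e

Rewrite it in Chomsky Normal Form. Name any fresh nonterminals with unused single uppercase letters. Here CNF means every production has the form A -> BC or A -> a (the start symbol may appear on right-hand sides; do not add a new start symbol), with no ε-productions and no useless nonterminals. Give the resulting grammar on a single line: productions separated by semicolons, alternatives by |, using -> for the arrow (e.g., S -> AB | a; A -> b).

No ε-productions.
No unit productions to eliminate.
TERM: introduce A -> e, B -> i and substitute in every rule of length ≥2.
BIN: Y -> SZA becomes Y -> SC, C -> ZA; Z -> AZY becomes Z -> AD, D -> ZY; Z -> ZAZ becomes Z -> ZE, E -> AZ.

S -> e | AZ; A -> e; B -> i; C -> ZA; D -> ZY; E -> AZ; Y -> BA | SC; Z -> e | AD | ZE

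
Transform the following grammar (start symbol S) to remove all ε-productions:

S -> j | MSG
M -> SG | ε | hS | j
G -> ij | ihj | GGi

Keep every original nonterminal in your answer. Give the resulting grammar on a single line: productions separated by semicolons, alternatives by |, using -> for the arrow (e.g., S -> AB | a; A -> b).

S -> j | SG | MSG; G -> ij | GGi | ihj; M -> j | SG | hS

Nullable set: {M}.
S -> MSG: M nullable, giving MSG | SG.
Drop M -> ε.
Unchanged (no nullable symbols): S -> j; G -> GGi; G -> ihj; G -> ij; M -> SG; M -> hS; M -> j.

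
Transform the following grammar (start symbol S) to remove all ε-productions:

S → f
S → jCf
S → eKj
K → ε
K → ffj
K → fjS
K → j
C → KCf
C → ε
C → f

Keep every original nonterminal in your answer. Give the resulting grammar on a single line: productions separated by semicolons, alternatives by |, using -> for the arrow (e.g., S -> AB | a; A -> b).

Nullable set: {C, K}.
S -> eKj: K nullable, giving eKj | ej.
S -> jCf: C nullable, giving jCf | jf.
Drop C -> ε.
C -> KCf: K, C nullable, giving Cf | KCf | Kf | f.
Drop K -> ε.
Unchanged (no nullable symbols): S -> f; C -> f; K -> ffj; K -> fjS; K -> j.

S -> f | ej | jf | eKj | jCf; C -> f | Cf | Kf | KCf; K -> j | ffj | fjS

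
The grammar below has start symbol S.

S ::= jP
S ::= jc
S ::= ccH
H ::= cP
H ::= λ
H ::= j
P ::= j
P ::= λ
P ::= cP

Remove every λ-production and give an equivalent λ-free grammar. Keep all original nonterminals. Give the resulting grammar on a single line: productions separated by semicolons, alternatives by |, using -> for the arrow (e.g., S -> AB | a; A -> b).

Nullable set: {H, P}.
S -> ccH: H nullable, giving cc | ccH.
S -> jP: P nullable, giving j | jP.
Drop H -> λ.
H -> cP: P nullable, giving c | cP.
Drop P -> λ.
P -> cP: P nullable, giving c | cP.
Unchanged (no nullable symbols): S -> jc; H -> j; P -> j.

S -> j | cc | jP | jc | ccH; H -> c | j | cP; P -> c | j | cP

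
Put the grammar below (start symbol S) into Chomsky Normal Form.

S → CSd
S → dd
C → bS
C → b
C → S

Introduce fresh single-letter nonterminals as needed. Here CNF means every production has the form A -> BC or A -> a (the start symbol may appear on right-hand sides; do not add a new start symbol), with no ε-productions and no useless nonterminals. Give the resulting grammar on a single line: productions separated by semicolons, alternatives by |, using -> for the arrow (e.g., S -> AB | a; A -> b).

No ε-productions.
After unit-elimination: S -> dd | CSd; C -> b | bS | dd | CSd.
TERM: introduce B -> b, A -> d and substitute in every rule of length ≥2.
BIN: C -> CSA becomes C -> CD, D -> SA; S -> CSA becomes S -> CE, E -> SA.

S -> AA | CE; A -> d; B -> b; C -> b | AA | BS | CD; D -> SA; E -> SA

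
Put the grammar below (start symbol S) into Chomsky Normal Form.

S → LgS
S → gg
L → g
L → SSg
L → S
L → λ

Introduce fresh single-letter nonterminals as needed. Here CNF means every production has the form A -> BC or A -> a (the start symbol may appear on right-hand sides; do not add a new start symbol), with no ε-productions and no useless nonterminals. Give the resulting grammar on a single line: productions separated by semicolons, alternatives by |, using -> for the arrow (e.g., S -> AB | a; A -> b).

S -> AA | AS | LD; A -> g; B -> AS; C -> SA; D -> AS; L -> g | AA | AS | LB | SC

Nullable: {L}; after ε-elimination: S -> gS | gg | LgS; L -> S | g | SSg.
After unit-elimination: S -> gS | gg | LgS; L -> g | gS | gg | LgS | SSg.
TERM: introduce A -> g and substitute in every rule of length ≥2.
BIN: L -> LAS becomes L -> LB, B -> AS; L -> SSA becomes L -> SC, C -> SA; S -> LAS becomes S -> LD, D -> AS.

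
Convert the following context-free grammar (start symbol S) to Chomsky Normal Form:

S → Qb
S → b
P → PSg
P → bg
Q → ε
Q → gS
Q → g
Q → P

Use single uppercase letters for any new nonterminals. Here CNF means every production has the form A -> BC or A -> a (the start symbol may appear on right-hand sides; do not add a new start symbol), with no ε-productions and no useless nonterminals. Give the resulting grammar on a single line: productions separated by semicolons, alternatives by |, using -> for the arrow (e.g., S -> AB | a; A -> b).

Nullable: {Q}; after ε-elimination: S -> b | Qb; P -> bg | PSg; Q -> P | g | gS.
After unit-elimination: S -> b | Qb; P -> bg | PSg; Q -> g | bg | gS | PSg.
TERM: introduce B -> b, A -> g and substitute in every rule of length ≥2.
BIN: P -> PSA becomes P -> PC, C -> SA; Q -> PSA becomes Q -> PD, D -> SA.

S -> b | QB; A -> g; B -> b; C -> SA; D -> SA; P -> BA | PC; Q -> g | AS | BA | PD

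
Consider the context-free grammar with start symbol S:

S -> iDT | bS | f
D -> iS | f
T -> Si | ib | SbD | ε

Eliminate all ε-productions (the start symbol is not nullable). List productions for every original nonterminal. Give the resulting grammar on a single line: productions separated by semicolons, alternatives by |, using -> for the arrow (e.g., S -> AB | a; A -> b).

Nullable set: {T}.
S -> iDT: T nullable, giving iD | iDT.
Drop T -> ε.
Unchanged (no nullable symbols): S -> bS; S -> f; D -> f; D -> iS; T -> SbD; T -> Si; T -> ib.

S -> f | bS | iD | iDT; D -> f | iS; T -> Si | ib | SbD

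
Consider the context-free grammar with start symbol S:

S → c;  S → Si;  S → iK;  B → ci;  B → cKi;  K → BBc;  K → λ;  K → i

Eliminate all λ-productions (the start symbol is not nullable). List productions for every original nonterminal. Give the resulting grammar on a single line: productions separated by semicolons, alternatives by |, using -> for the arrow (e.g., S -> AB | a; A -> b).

S -> c | i | Si | iK; B -> ci | cKi; K -> i | BBc

Nullable set: {K}.
S -> iK: K nullable, giving i | iK.
B -> cKi: K nullable, giving cKi | ci.
Drop K -> λ.
Unchanged (no nullable symbols): S -> Si; S -> c; B -> ci; K -> BBc; K -> i.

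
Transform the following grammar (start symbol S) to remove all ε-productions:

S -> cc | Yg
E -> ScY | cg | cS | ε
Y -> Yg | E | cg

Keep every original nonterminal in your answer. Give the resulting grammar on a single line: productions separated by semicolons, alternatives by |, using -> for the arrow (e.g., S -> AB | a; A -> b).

S -> g | Yg | cc; E -> Sc | cS | cg | ScY; Y -> E | g | Yg | cg

Nullable set: {E, Y}.
S -> Yg: Y nullable, giving Yg | g.
Drop E -> ε.
E -> ScY: Y nullable, giving Sc | ScY.
Y -> E: E nullable, giving E.
Y -> Yg: Y nullable, giving Yg | g.
Unchanged (no nullable symbols): S -> cc; E -> cS; E -> cg; Y -> cg.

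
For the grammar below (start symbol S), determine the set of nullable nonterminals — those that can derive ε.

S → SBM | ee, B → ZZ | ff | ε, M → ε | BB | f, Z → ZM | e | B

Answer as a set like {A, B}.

Directly nullable (have an ε-rule): {B, M}.
Z is nullable via Z -> B (every symbol on the right is already known nullable).
Not nullable: S — each has a terminal in every rule's right-hand side or depends on a non-nullable symbol.

{B, M, Z}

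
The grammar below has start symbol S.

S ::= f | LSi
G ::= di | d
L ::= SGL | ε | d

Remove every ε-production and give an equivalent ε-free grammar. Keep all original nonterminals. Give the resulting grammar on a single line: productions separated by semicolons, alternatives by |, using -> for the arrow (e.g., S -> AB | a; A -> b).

S -> f | Si | LSi; G -> d | di; L -> d | SG | SGL

Nullable set: {L}.
S -> LSi: L nullable, giving LSi | Si.
Drop L -> ε.
L -> SGL: L nullable, giving SG | SGL.
Unchanged (no nullable symbols): S -> f; G -> d; G -> di; L -> d.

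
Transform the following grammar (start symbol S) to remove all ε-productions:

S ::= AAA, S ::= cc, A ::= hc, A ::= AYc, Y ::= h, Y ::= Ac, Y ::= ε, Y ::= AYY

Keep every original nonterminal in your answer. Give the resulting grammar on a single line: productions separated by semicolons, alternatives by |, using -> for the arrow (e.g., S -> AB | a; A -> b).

S -> cc | AAA; A -> Ac | hc | AYc; Y -> A | h | AY | Ac | AYY

Nullable set: {Y}.
A -> AYc: Y nullable, giving AYc | Ac.
Drop Y -> ε.
Y -> AYY: Y, Y nullable, giving A | AY | AYY.
Unchanged (no nullable symbols): S -> AAA; S -> cc; A -> hc; Y -> Ac; Y -> h.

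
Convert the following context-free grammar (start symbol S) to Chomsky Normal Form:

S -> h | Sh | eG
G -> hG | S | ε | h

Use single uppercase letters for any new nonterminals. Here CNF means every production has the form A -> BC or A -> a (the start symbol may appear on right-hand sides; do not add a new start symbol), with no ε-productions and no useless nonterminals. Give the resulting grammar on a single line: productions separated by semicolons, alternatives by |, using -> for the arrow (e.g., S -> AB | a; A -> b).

S -> e | h | BG | SA; A -> h; B -> e; G -> e | h | AG | BG | SA

Nullable: {G}; after ε-elimination: S -> e | h | Sh | eG; G -> S | h | hG.
After unit-elimination: S -> e | h | Sh | eG; G -> e | h | Sh | eG | hG.
TERM: introduce B -> e, A -> h and substitute in every rule of length ≥2.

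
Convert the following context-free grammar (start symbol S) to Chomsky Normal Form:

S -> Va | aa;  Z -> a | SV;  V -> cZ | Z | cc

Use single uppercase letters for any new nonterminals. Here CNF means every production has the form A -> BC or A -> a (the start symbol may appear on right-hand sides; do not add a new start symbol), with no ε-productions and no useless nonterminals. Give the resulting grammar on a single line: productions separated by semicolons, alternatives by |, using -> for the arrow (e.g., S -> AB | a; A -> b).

S -> AA | VA; A -> a; B -> c; V -> a | BB | BZ | SV; Z -> a | SV

No ε-productions.
After unit-elimination: S -> Va | aa; V -> a | SV | cZ | cc; Z -> a | SV.
TERM: introduce A -> a, B -> c and substitute in every rule of length ≥2.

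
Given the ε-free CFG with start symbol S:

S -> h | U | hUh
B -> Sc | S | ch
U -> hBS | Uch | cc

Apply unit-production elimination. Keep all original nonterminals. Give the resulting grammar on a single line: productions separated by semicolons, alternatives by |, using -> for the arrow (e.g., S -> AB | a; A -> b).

Unit productions: B->S, S->U.
Unit pairs (A ⇒* B via units): (B,S), (B,U), (S,U).
S: inherits non-unit rules of {S, U} → Uch | cc | h | hBS | hUh.
B: inherits non-unit rules of {B, S, U} → Sc | Uch | cc | ch | h | hBS | hUh.
U: inherits non-unit rules of {U} → Uch | cc | hBS.

S -> h | cc | Uch | hBS | hUh; B -> h | Sc | cc | ch | Uch | hBS | hUh; U -> cc | Uch | hBS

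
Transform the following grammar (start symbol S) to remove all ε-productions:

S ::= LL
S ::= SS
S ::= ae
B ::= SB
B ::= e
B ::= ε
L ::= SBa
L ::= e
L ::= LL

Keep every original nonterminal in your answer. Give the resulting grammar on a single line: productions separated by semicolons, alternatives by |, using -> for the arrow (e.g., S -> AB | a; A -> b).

S -> LL | SS | ae; B -> S | e | SB; L -> e | LL | Sa | SBa

Nullable set: {B}.
Drop B -> ε.
B -> SB: B nullable, giving S | SB.
L -> SBa: B nullable, giving SBa | Sa.
Unchanged (no nullable symbols): S -> LL; S -> SS; S -> ae; B -> e; L -> LL; L -> e.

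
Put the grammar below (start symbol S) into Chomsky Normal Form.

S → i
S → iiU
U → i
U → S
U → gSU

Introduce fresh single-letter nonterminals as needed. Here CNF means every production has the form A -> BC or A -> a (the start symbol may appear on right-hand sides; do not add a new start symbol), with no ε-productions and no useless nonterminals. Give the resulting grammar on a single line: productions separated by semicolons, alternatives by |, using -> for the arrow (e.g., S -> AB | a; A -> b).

S -> i | AC; A -> i; B -> g; C -> AU; D -> AU; E -> SU; U -> i | AD | BE

No ε-productions.
After unit-elimination: S -> i | iiU; U -> i | gSU | iiU.
TERM: introduce B -> g, A -> i and substitute in every rule of length ≥2.
BIN: S -> AAU becomes S -> AC, C -> AU; U -> AAU becomes U -> AD, D -> AU; U -> BSU becomes U -> BE, E -> SU.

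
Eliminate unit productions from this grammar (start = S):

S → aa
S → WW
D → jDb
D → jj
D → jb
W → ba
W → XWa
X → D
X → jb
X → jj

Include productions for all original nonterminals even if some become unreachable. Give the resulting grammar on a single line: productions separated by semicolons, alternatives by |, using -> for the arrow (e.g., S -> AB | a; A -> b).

S -> WW | aa; D -> jb | jj | jDb; W -> ba | XWa; X -> jb | jj | jDb

Unit productions: X->D.
Unit pairs (A ⇒* B via units): (X,D).
S: inherits non-unit rules of {S} → WW | aa.
D: inherits non-unit rules of {D} → jDb | jb | jj.
W: inherits non-unit rules of {W} → XWa | ba.
X: inherits non-unit rules of {D, X} → jDb | jb | jj.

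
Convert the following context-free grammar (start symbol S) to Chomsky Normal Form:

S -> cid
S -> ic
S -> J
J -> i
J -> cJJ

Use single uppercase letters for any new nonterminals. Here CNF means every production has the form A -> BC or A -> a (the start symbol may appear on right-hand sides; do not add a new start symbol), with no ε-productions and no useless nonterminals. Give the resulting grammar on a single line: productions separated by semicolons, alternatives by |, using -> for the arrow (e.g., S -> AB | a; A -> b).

S -> i | AE | AF | BA; A -> c; B -> i; C -> d; D -> JJ; E -> BC; F -> JJ; J -> i | AD

No ε-productions.
After unit-elimination: S -> i | ic | cJJ | cid; J -> i | cJJ.
TERM: introduce A -> c, C -> d, B -> i and substitute in every rule of length ≥2.
BIN: J -> AJJ becomes J -> AD, D -> JJ; S -> ABC becomes S -> AE, E -> BC; S -> AJJ becomes S -> AF, F -> JJ.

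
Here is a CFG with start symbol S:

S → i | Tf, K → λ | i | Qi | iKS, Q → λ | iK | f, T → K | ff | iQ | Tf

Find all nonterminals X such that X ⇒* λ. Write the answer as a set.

{K, Q, T}

Directly nullable (have an ε-rule): {K, Q}.
T is nullable via T -> K (every symbol on the right is already known nullable).
Not nullable: S — each has a terminal in every rule's right-hand side or depends on a non-nullable symbol.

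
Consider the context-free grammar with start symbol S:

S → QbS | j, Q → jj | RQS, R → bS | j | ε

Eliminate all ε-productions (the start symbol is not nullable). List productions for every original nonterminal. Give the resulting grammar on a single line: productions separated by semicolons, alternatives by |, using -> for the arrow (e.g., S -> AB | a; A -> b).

S -> j | QbS; Q -> QS | jj | RQS; R -> j | bS

Nullable set: {R}.
Q -> RQS: R nullable, giving QS | RQS.
Drop R -> ε.
Unchanged (no nullable symbols): S -> QbS; S -> j; Q -> jj; R -> bS; R -> j.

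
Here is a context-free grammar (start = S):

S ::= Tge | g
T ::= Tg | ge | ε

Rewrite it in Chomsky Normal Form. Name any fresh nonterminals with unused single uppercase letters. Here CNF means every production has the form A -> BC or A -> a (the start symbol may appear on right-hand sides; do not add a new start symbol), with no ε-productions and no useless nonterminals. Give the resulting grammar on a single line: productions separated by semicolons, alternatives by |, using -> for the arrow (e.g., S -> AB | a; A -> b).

S -> g | AB | TC; A -> g; B -> e; C -> AB; T -> g | AB | TA

Nullable: {T}; after ε-elimination: S -> g | ge | Tge; T -> g | Tg | ge.
No unit productions to eliminate.
TERM: introduce B -> e, A -> g and substitute in every rule of length ≥2.
BIN: S -> TAB becomes S -> TC, C -> AB.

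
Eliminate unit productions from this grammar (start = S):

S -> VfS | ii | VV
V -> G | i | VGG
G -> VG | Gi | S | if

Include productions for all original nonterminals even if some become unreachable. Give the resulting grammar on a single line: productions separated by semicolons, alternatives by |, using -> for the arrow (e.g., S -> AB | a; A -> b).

S -> VV | ii | VfS; G -> Gi | VG | VV | if | ii | VfS; V -> i | Gi | VG | VV | if | ii | VGG | VfS

Unit productions: G->S, V->G.
Unit pairs (A ⇒* B via units): (G,S), (V,G), (V,S).
S: inherits non-unit rules of {S} → VV | VfS | ii.
G: inherits non-unit rules of {G, S} → Gi | VG | VV | VfS | if | ii.
V: inherits non-unit rules of {G, S, V} → Gi | VG | VGG | VV | VfS | i | if | ii.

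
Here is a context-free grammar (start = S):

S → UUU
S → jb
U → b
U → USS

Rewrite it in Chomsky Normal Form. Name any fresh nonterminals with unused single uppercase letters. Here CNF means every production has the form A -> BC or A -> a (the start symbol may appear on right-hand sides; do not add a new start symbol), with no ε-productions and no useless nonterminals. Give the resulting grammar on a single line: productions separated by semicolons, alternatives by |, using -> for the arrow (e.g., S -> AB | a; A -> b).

S -> AB | UC; A -> j; B -> b; C -> UU; D -> SS; U -> b | UD

No ε-productions.
No unit productions to eliminate.
TERM: introduce B -> b, A -> j and substitute in every rule of length ≥2.
BIN: S -> UUU becomes S -> UC, C -> UU; U -> USS becomes U -> UD, D -> SS.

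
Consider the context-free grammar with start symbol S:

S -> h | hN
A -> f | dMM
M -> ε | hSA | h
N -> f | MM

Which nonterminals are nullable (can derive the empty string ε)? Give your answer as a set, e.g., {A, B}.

{M, N}

Directly nullable (have an ε-rule): {M}.
N is nullable via N -> MM (every symbol on the right is already known nullable).
Not nullable: A, S — each has a terminal in every rule's right-hand side or depends on a non-nullable symbol.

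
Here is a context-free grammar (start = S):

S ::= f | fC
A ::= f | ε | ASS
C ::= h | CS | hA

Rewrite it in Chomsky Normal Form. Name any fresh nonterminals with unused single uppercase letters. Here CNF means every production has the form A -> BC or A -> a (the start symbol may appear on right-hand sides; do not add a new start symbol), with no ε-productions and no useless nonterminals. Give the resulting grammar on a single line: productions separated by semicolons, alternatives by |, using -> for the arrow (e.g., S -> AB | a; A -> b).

Nullable: {A}; after ε-elimination: S -> f | fC; A -> f | SS | ASS; C -> h | CS | hA.
No unit productions to eliminate.
TERM: introduce D -> f, B -> h and substitute in every rule of length ≥2.
BIN: A -> ASS becomes A -> AE, E -> SS.

S -> f | DC; A -> f | AE | SS; B -> h; C -> h | BA | CS; D -> f; E -> SS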